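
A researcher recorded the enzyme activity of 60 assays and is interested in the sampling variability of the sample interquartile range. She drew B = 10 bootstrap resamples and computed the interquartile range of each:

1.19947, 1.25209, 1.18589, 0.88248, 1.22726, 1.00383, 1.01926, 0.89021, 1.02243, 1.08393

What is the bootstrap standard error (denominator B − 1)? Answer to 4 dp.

SE* = 0.1352

Bootstrap SE is the standard deviation of the 10 replicate interquartile ranges.
Mean of replicates: (1.19947 + 1.25209 + 1.18589 + 0.88248 + 1.22726 + 1.00383 + 1.01926 + 0.89021 + 1.02243 + 1.08393) / 10 = 10.766850 / 10 = 1.076685
Sum of squared deviations: (+0.122785)² + (+0.175405)² + (+0.109205)² + (−0.194205)² + (+0.150575)² + (−0.072855)² + (−0.057425)² + (−0.186475)² + (−0.054255)² + (+0.007245)² = 0.164532
Variance = 0.164532 / 9 = 0.018281
SE* = √0.018281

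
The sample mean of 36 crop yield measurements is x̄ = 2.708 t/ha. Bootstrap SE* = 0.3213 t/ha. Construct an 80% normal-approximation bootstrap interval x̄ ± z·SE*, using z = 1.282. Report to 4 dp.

(2.2961, 3.1199)

Margin = 1.282 × 0.3213 = 0.41191
Interval: 2.708 ± 0.41191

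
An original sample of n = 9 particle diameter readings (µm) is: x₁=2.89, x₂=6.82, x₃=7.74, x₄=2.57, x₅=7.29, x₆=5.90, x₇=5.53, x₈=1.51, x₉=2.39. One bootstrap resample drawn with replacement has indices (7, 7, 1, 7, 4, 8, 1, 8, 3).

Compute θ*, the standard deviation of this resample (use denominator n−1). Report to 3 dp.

θ* = 2.177

Resample values: 5.53, 5.53, 2.89, 5.53, 2.57, 1.51, 2.89, 1.51, 7.74.
Mean = 3.9667; sum of squared deviations = 37.9096
s² = 37.9096 / 8 = 4.7387
s = √4.7387 = 2.177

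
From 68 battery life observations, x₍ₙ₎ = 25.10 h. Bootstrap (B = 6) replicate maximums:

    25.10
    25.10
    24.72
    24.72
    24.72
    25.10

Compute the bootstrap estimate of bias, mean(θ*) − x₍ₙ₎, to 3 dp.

bias = −0.190

mean(θ*) = (25.10 + 25.10 + 24.72 + 24.72 + 24.72 + 25.10) / 6 = 24.9100
bias = 24.9100 − 25.10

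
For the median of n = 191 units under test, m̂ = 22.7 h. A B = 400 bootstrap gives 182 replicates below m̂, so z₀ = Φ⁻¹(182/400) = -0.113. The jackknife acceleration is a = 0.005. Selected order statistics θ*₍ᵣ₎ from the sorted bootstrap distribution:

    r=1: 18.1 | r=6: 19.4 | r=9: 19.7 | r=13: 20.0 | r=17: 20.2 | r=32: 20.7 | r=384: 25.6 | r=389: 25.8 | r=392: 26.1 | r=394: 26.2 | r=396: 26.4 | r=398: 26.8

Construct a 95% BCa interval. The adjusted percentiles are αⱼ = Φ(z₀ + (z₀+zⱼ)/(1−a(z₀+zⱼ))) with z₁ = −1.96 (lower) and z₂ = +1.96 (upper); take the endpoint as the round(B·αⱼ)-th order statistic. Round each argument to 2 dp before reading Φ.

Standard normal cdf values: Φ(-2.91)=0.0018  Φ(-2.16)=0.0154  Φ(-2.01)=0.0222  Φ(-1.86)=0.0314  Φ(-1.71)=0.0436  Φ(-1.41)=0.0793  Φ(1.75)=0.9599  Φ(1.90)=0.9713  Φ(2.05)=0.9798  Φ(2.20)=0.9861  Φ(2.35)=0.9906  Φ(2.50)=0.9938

Lower: z₀ + z₁ = -0.113 + (-1.960) = -2.073; 1 − a(z₀+z₁) = 1 − (0.005)(-2.073) = 1.0104; argument = -0.113 + (-2.073)/1.0104 = -2.1647 → -2.16.
α₁ = Φ(-2.16) = 0.0154; rank = round(400 × 0.0154) = 6; θ*₍6₎ = 19.4.
Upper: z₀ + z₂ = 1.847; 1 − a(z₀+z₂) = 0.9908; argument = 1.7512 → 1.75; α₂ = 0.9599; rank = 384; θ*₍384₎ = 25.6.

(19.4, 25.6)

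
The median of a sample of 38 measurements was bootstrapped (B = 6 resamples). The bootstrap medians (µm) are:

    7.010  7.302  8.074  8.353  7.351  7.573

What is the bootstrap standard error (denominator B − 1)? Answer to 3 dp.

Bootstrap SE is the standard deviation of the 6 replicate medians.
Mean of replicates: (7.010 + 7.302 + 8.074 + 8.353 + 7.351 + 7.573) / 6 = 45.6630 / 6 = 7.6105
Sum of squared deviations: (−0.6005)² + (−0.3085)² + (+0.4635)² + (+0.7425)² + (−0.2595)² + (−0.0375)² = 1.2907
Variance = 1.2907 / 5 = 0.2581
SE* = √0.2581

SE* = 0.508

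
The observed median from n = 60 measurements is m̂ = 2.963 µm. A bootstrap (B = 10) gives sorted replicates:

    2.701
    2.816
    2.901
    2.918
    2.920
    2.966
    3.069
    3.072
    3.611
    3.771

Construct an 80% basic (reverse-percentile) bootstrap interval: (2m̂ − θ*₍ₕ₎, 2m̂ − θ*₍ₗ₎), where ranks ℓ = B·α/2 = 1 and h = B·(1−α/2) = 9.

(2.315, 3.225)

Percentile endpoints at ranks 1 and 9: θ*₍1₎ = 2.701, θ*₍9₎ = 3.611.
Basic interval reflects these around m̂:
  lower = 2 × 2.963 − 3.611 = 2.315
  upper = 2 × 2.963 − 2.701 = 3.225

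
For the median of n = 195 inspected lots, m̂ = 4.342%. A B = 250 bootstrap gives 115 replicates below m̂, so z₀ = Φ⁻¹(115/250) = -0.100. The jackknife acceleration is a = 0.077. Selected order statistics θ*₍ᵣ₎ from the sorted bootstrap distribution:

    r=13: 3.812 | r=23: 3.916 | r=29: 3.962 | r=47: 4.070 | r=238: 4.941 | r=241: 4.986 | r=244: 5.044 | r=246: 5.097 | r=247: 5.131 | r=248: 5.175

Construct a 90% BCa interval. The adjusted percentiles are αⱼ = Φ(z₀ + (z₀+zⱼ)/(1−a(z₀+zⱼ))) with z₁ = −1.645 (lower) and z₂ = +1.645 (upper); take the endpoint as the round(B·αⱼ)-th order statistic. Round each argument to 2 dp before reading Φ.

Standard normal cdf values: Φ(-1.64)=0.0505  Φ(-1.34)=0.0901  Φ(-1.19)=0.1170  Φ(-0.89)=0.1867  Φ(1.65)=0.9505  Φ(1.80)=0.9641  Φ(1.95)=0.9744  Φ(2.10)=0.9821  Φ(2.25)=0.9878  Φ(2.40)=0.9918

Lower: z₀ + z₁ = -0.100 + (-1.645) = -1.745; 1 − a(z₀+z₁) = 1 − (0.077)(-1.745) = 1.1344; argument = -0.100 + (-1.745)/1.1344 = -1.6383 → -1.64.
α₁ = Φ(-1.64) = 0.0505; rank = round(250 × 0.0505) = 13; θ*₍13₎ = 3.812.
Upper: z₀ + z₂ = 1.545; 1 − a(z₀+z₂) = 0.8810; argument = 1.6536 → 1.65; α₂ = 0.9505; rank = 238; θ*₍238₎ = 4.941.

(3.812, 4.941)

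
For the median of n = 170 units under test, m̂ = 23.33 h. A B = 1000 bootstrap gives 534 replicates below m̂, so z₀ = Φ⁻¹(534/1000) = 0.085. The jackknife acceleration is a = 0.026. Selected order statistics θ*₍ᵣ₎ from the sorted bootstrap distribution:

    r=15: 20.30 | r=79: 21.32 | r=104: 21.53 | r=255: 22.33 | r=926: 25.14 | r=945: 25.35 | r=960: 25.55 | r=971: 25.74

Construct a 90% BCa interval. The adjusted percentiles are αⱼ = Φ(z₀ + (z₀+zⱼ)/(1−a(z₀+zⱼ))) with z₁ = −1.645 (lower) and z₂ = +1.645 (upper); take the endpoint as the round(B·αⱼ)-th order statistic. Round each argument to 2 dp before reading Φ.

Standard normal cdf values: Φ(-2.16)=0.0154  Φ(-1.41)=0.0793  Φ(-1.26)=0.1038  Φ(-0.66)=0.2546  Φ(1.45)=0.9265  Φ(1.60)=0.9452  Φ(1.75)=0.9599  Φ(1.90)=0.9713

(21.32, 25.74)

Lower: z₀ + z₁ = 0.085 + (-1.645) = -1.560; 1 − a(z₀+z₁) = 1 − (0.026)(-1.560) = 1.0406; argument = 0.085 + (-1.560)/1.0406 = -1.4142 → -1.41.
α₁ = Φ(-1.41) = 0.0793; rank = round(1000 × 0.0793) = 79; θ*₍79₎ = 21.32.
Upper: z₀ + z₂ = 1.730; 1 − a(z₀+z₂) = 0.9550; argument = 1.8965 → 1.90; α₂ = 0.9713; rank = 971; θ*₍971₎ = 25.74.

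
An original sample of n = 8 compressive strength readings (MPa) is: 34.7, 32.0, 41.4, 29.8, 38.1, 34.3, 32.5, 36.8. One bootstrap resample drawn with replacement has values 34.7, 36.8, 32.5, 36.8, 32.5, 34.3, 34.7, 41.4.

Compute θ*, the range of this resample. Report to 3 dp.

Range = 41.4 − 32.5 = 8.900

θ* = 8.900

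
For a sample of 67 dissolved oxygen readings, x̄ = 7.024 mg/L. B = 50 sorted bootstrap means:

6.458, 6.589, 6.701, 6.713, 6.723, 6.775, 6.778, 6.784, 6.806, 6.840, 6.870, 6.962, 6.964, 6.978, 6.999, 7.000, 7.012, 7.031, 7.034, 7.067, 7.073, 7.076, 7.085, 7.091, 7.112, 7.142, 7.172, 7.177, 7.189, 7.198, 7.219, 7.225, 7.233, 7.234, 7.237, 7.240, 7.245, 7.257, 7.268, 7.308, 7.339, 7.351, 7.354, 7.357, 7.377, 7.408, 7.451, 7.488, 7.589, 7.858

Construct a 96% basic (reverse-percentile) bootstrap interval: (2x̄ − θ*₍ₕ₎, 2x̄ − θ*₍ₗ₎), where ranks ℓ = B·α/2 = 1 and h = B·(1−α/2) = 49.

Percentile endpoints at ranks 1 and 49: θ*₍1₎ = 6.458, θ*₍49₎ = 7.589.
Basic interval reflects these around x̄:
  lower = 2 × 7.024 − 7.589 = 6.459
  upper = 2 × 7.024 − 6.458 = 7.590

(6.459, 7.590)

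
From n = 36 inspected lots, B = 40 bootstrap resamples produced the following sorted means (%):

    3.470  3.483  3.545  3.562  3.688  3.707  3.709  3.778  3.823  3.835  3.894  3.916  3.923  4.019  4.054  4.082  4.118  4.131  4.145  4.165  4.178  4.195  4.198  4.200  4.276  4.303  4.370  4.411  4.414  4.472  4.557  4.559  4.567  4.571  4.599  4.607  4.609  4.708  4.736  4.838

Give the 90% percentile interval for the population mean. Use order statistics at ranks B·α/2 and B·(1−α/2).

α = 0.10; lower rank = 40 × 0.050 = 2; upper rank = 40 × 0.950 = 38.
The 2nd smallest replicate is 3.483; the 38th is 4.708.

(3.483, 4.708)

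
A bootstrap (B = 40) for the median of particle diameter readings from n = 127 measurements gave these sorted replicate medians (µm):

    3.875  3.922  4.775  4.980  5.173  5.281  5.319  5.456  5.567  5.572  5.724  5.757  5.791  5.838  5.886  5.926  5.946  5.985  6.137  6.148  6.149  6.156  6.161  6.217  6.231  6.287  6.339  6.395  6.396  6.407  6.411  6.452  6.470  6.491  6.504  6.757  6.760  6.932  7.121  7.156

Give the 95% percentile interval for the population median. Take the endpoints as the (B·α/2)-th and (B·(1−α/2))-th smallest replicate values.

α = 0.05; lower rank = 40 × 0.025 = 1; upper rank = 40 × 0.975 = 39.
The 1st smallest replicate is 3.875; the 39th is 7.121.

(3.875, 7.121)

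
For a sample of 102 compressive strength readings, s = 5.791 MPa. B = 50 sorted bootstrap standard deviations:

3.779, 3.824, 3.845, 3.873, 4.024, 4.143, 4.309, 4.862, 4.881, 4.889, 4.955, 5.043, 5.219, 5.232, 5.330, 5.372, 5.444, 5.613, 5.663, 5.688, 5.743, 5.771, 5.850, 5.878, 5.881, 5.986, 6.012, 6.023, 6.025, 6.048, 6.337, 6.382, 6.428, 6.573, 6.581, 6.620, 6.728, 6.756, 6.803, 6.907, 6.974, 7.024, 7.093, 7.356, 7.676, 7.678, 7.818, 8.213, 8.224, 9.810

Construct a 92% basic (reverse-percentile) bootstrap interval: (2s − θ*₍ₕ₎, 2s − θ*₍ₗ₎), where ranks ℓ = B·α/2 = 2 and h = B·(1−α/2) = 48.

(3.369, 7.758)

Percentile endpoints at ranks 2 and 48: θ*₍2₎ = 3.824, θ*₍48₎ = 8.213.
Basic interval reflects these around s:
  lower = 2 × 5.791 − 8.213 = 3.369
  upper = 2 × 5.791 − 3.824 = 7.758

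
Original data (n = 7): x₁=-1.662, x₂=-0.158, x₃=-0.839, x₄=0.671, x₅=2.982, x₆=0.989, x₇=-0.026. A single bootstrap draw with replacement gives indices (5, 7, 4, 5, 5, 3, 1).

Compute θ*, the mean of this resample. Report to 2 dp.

θ* = 1.01

Resample values: 2.982, -0.026, 0.671, 2.982, 2.982, -0.839, -1.662.
Mean = (2.982 + (-0.026) + 0.671 + 2.982 + 2.982 + (-0.839) + (-1.662)) / 7 = 7.0900 / 7 = 1.01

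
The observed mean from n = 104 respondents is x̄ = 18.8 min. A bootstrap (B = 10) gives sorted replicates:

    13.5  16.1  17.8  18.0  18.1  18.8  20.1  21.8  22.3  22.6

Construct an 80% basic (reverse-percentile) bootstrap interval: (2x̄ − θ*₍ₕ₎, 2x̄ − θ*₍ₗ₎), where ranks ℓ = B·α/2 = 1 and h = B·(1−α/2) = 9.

Percentile endpoints at ranks 1 and 9: θ*₍1₎ = 13.5, θ*₍9₎ = 22.3.
Basic interval reflects these around x̄:
  lower = 2 × 18.8 − 22.3 = 15.3
  upper = 2 × 18.8 − 13.5 = 24.1

(15.3, 24.1)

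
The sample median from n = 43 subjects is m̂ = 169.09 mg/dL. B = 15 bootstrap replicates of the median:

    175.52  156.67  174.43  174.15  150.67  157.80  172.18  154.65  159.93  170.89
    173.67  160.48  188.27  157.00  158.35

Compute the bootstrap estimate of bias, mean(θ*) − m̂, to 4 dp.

bias = −3.4460

mean(θ*) = (175.52 + 156.67 + 174.43 + 174.15 + 150.67 + 157.80 + 172.18 + 154.65 + 159.93 + 170.89 + 173.67 + 160.48 + 188.27 + 157.00 + 158.35) / 15 = 165.64400
bias = 165.64400 − 169.09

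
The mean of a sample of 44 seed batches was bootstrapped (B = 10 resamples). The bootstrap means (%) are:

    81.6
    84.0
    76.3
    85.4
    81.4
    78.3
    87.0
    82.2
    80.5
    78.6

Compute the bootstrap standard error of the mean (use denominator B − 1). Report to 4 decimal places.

Bootstrap SE is the standard deviation of the 10 replicate means.
Mean of replicates: (81.6 + 84.0 + 76.3 + 85.4 + 81.4 + 78.3 + 87.0 + 82.2 + 80.5 + 78.6) / 10 = 815.30000 / 10 = 81.53000
Sum of squared deviations: (+0.07000)² + (+2.47000)² + (−5.23000)² + (+3.87000)² + (−0.13000)² + (−3.23000)² + (+5.47000)² + (+0.67000)² + (−1.03000)² + (−2.93000)² = 98.90100
Variance = 98.90100 / 9 = 10.98900
SE* = √10.98900

SE* = 3.3150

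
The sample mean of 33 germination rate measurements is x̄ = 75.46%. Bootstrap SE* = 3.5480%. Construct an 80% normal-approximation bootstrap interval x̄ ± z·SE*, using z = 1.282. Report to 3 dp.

(70.911, 80.009)

Margin = 1.282 × 3.5480 = 4.5485
Interval: 75.46 ± 4.5485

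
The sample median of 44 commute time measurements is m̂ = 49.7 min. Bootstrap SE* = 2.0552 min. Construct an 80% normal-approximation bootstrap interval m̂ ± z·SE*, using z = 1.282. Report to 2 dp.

(47.07, 52.33)

Margin = 1.282 × 2.0552 = 2.635
Interval: 49.7 ± 2.635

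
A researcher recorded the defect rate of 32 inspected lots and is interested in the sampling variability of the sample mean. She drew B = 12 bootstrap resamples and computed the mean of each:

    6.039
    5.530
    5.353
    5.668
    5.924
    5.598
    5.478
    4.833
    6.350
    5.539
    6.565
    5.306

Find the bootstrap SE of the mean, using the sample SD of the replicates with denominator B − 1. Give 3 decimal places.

Bootstrap SE is the standard deviation of the 12 replicate means.
Mean of replicates: (6.039 + 5.530 + 5.353 + 5.668 + 5.924 + 5.598 + 5.478 + 4.833 + 6.350 + 5.539 + 6.565 + 5.306) / 12 = 68.1830 / 12 = 5.6819
Sum of squared deviations: (+0.3571)² + (−0.1519)² + (−0.3289)² + (−0.0139)² + (+0.2421)² + (−0.0839)² + (−0.2039)² + (−0.8489)² + (+0.6681)² + (−0.1429)² + (+0.8831)² + (−0.3759)² = 2.4748
Variance = 2.4748 / 11 = 0.2250
SE* = √0.2250

SE* = 0.474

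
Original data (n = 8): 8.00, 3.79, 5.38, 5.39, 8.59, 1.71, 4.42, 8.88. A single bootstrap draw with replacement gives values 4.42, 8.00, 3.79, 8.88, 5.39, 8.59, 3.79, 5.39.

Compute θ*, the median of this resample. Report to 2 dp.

θ* = 5.39

Sorted: 3.79, 3.79, 4.42, 5.39, 5.39, 8.00, 8.59, 8.88
Median = average of the two middle values = 5.39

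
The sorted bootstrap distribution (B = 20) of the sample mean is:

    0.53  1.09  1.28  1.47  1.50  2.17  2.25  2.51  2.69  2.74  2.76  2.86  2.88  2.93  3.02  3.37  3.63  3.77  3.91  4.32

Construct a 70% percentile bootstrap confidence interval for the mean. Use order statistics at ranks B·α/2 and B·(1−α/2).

α = 0.30; lower rank = 20 × 0.150 = 3; upper rank = 20 × 0.850 = 17.
The 3rd smallest replicate is 1.28; the 17th is 3.63.

(1.28, 3.63)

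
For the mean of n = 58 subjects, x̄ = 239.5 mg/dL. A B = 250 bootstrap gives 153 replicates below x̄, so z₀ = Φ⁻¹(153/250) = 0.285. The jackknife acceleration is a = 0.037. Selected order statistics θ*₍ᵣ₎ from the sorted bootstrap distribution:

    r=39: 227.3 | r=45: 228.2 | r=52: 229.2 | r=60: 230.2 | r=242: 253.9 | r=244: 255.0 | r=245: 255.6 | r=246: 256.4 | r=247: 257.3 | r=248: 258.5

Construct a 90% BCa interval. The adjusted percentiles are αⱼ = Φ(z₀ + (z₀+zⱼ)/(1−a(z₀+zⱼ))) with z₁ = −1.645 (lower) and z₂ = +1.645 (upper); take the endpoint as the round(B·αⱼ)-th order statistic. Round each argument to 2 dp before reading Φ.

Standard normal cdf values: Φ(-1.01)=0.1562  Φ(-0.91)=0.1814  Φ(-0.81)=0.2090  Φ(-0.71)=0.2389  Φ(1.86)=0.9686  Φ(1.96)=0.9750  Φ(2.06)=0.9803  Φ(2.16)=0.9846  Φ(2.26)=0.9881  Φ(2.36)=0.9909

(227.3, 258.5)

Lower: z₀ + z₁ = 0.285 + (-1.645) = -1.360; 1 − a(z₀+z₁) = 1 − (0.037)(-1.360) = 1.0503; argument = 0.285 + (-1.360)/1.0503 = -1.0098 → -1.01.
α₁ = Φ(-1.01) = 0.1562; rank = round(250 × 0.1562) = 39; θ*₍39₎ = 227.3.
Upper: z₀ + z₂ = 1.930; 1 − a(z₀+z₂) = 0.9286; argument = 2.3634 → 2.36; α₂ = 0.9909; rank = 248; θ*₍248₎ = 258.5.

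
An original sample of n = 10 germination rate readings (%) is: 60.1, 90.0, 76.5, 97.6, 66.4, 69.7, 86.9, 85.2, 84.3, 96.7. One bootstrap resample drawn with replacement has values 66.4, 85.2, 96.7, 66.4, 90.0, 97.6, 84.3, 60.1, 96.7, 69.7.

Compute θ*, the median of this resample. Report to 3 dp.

Sorted: 60.1, 66.4, 66.4, 69.7, 84.3, 85.2, 90.0, 96.7, 96.7, 97.6
Median = average of the two middle values = 84.750

θ* = 84.750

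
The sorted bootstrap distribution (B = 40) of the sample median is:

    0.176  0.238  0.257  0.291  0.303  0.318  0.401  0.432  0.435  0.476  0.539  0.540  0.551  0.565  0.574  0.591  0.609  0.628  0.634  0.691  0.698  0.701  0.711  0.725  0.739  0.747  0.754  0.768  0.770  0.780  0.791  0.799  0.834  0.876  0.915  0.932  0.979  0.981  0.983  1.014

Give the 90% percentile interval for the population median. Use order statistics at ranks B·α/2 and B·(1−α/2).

(0.238, 0.981)

α = 0.10; lower rank = 40 × 0.050 = 2; upper rank = 40 × 0.950 = 38.
The 2nd smallest replicate is 0.238; the 38th is 0.981.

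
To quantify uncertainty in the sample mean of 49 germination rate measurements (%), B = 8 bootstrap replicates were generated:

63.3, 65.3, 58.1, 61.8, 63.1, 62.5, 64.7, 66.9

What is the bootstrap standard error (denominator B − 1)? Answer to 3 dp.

SE* = 2.641

Bootstrap SE is the standard deviation of the 8 replicate means.
Mean of replicates: (63.3 + 65.3 + 58.1 + 61.8 + 63.1 + 62.5 + 64.7 + 66.9) / 8 = 505.7000 / 8 = 63.2125
Sum of squared deviations: (+0.0875)² + (+2.0875)² + (−5.1125)² + (−1.4125)² + (−0.1125)² + (−0.7125)² + (+1.4875)² + (+3.6875)² = 48.8288
Variance = 48.8288 / 7 = 6.9755
SE* = √6.9755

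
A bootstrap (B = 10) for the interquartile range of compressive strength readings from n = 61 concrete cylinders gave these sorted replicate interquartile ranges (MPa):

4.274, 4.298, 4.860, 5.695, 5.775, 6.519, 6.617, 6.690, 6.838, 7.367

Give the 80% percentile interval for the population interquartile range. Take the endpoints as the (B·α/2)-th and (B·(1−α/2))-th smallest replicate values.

α = 0.20; lower rank = 10 × 0.100 = 1; upper rank = 10 × 0.900 = 9.
The 1st smallest replicate is 4.274; the 9th is 6.838.

(4.274, 6.838)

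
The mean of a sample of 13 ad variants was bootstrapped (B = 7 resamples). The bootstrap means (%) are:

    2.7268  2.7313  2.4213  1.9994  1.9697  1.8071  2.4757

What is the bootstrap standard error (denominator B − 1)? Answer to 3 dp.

SE* = 0.378

Bootstrap SE is the standard deviation of the 7 replicate means.
Mean of replicates: (2.7268 + 2.7313 + 2.4213 + 1.9994 + 1.9697 + 1.8071 + 2.4757) / 7 = 16.13130 / 7 = 2.30447
Sum of squared deviations: (+0.42233)² + (+0.42683)² + (+0.11683)² + (−0.30507)² + (−0.33477)² + (−0.49737)² + (+0.17123)² = 0.85603
Variance = 0.85603 / 6 = 0.14267
SE* = √0.14267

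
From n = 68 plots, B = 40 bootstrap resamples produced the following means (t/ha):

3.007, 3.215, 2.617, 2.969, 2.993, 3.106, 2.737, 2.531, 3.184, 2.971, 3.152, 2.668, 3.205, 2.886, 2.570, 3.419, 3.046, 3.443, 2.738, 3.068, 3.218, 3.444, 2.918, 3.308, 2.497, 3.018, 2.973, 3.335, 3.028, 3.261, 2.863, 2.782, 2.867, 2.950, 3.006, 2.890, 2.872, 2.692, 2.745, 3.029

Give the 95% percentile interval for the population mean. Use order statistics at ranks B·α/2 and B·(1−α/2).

(2.497, 3.443)

Sorted replicates: 2.497, 2.531, 2.570, 2.617, 2.668, 2.692, 2.737, 2.738, 2.745, 2.782, 2.863, 2.867, 2.872, 2.886, 2.890, 2.918, 2.950, 2.969, 2.971, 2.973, 2.993, 3.006, 3.007, 3.018, 3.028, 3.029, 3.046, 3.068, 3.106, 3.152, 3.184, 3.205, 3.215, 3.218, 3.261, 3.308, 3.335, 3.419, 3.443, 3.444
α = 0.05; lower rank = 40 × 0.025 = 1; upper rank = 40 × 0.975 = 39.
The 1st smallest replicate is 2.497; the 39th is 3.443.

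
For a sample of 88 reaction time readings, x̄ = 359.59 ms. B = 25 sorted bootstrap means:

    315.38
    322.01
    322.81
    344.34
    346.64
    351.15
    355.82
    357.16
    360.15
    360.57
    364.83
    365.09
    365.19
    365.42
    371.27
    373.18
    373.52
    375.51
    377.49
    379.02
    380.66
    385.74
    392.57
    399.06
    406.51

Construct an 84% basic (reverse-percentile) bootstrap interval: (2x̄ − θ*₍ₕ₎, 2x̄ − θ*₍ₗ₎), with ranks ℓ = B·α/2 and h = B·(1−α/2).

(326.61, 397.17)

Percentile endpoints at ranks 2 and 23: θ*₍2₎ = 322.01, θ*₍23₎ = 392.57.
Basic interval reflects these around x̄:
  lower = 2 × 359.59 − 392.57 = 326.61
  upper = 2 × 359.59 − 322.01 = 397.17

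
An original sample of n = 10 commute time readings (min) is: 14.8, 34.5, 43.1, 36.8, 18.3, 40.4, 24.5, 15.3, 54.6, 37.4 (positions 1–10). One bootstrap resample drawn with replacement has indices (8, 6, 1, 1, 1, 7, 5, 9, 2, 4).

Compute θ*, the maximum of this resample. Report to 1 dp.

Resample values: 15.3, 40.4, 14.8, 14.8, 14.8, 24.5, 18.3, 54.6, 34.5, 36.8.
Maximum = 54.6

θ* = 54.6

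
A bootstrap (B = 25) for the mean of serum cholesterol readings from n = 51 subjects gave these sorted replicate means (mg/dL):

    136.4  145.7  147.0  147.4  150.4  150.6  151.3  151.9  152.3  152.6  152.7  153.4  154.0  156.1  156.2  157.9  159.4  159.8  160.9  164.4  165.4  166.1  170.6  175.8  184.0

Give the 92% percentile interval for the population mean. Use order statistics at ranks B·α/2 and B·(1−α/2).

(136.4, 175.8)

α = 0.08; lower rank = 25 × 0.040 = 1; upper rank = 25 × 0.960 = 24.
The 1st smallest replicate is 136.4; the 24th is 175.8.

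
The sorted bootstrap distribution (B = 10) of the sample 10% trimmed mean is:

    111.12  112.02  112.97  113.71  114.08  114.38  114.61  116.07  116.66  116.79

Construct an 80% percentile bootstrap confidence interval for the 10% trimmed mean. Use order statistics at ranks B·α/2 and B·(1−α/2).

α = 0.20; lower rank = 10 × 0.100 = 1; upper rank = 10 × 0.900 = 9.
The 1st smallest replicate is 111.12; the 9th is 116.66.

(111.12, 116.66)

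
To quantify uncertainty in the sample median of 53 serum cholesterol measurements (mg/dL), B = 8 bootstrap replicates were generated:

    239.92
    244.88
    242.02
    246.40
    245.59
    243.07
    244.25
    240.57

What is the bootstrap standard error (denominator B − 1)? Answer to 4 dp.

SE* = 2.3546

Bootstrap SE is the standard deviation of the 8 replicate medians.
Mean of replicates: (239.92 + 244.88 + 242.02 + 246.40 + 245.59 + 243.07 + 244.25 + 240.57) / 8 = 1946.70000 / 8 = 243.33750
Sum of squared deviations: (−3.41750)² + (+1.54250)² + (−1.31750)² + (+3.06250)² + (+2.25250)² + (−0.26750)² + (+0.91250)² + (−2.76750)² = 38.81035
Variance = 38.81035 / 7 = 5.54434
SE* = √5.54434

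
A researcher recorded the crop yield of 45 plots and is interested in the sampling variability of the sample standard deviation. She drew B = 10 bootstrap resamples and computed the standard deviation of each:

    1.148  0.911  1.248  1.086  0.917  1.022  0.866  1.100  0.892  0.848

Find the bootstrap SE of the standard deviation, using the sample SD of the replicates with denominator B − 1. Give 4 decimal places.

Bootstrap SE is the standard deviation of the 10 replicate standard deviations.
Mean of replicates: (1.148 + 0.911 + 1.248 + 1.086 + 0.917 + 1.022 + 0.866 + 1.100 + 0.892 + 0.848) / 10 = 10.03800 / 10 = 1.00380
Sum of squared deviations: (+0.14420)² + (−0.09280)² + (+0.24420)² + (+0.08220)² + (−0.08680)² + (+0.01820)² + (−0.13780)² + (+0.09620)² + (−0.11180)² + (−0.15580)² = 0.16868
Variance = 0.16868 / 9 = 0.01874
SE* = √0.01874

SE* = 0.1369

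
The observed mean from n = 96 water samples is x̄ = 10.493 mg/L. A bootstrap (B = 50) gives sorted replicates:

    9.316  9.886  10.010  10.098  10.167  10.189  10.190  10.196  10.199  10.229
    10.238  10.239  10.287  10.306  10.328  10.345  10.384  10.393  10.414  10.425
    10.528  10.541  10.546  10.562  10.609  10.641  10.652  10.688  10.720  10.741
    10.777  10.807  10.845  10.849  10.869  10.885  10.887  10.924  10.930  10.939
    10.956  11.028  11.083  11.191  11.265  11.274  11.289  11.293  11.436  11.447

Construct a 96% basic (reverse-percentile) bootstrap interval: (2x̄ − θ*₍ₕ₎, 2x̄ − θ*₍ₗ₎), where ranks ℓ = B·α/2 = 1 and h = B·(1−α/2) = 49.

Percentile endpoints at ranks 1 and 49: θ*₍1₎ = 9.316, θ*₍49₎ = 11.436.
Basic interval reflects these around x̄:
  lower = 2 × 10.493 − 11.436 = 9.550
  upper = 2 × 10.493 − 9.316 = 11.670

(9.550, 11.670)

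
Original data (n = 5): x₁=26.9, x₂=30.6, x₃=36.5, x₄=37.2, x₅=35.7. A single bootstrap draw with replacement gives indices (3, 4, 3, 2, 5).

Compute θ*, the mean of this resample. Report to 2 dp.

θ* = 35.30

Resample values: 36.5, 37.2, 36.5, 30.6, 35.7.
Mean = (36.5 + 37.2 + 36.5 + 30.6 + 35.7) / 5 = 176.50 / 5 = 35.30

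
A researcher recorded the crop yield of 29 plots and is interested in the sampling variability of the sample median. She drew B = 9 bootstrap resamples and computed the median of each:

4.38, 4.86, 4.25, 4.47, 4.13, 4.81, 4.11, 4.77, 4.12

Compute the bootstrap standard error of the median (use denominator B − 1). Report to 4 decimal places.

Bootstrap SE is the standard deviation of the 9 replicate medians.
Mean of replicates: (4.38 + 4.86 + 4.25 + 4.47 + 4.13 + 4.81 + 4.11 + 4.77 + 4.12) / 9 = 39.90000 / 9 = 4.43333
Sum of squared deviations: (−0.05333)² + (+0.42667)² + (−0.18333)² + (+0.03667)² + (−0.30333)² + (+0.37667)² + (−0.32333)² + (+0.33667)² + (−0.31333)² = 0.76980
Variance = 0.76980 / 8 = 0.09622
SE* = √0.09622

SE* = 0.3102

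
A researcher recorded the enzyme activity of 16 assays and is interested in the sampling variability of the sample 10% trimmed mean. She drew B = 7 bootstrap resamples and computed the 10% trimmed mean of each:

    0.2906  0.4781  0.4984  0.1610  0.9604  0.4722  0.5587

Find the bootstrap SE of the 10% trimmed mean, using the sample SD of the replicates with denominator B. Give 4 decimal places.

SE* = 0.2313

Bootstrap SE is the standard deviation of the 7 replicate 10% trimmed means.
Mean of replicates: (0.2906 + 0.4781 + 0.4984 + 0.1610 + 0.9604 + 0.4722 + 0.5587) / 7 = 3.41940 / 7 = 0.48849
Sum of squared deviations: (−0.19789)² + (−0.01039)² + (+0.00991)² + (−0.32749)² + (+0.47191)² + (−0.01629)² + (+0.07021)² = 0.37451
Variance = 0.37451 / 7 = 0.05350
SE* = √0.05350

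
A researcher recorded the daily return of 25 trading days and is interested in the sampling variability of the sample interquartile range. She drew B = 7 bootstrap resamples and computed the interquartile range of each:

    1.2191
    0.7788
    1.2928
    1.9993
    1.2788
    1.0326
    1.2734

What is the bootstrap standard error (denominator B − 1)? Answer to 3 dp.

SE* = 0.373

Bootstrap SE is the standard deviation of the 7 replicate interquartile ranges.
Mean of replicates: (1.2191 + 0.7788 + 1.2928 + 1.9993 + 1.2788 + 1.0326 + 1.2734) / 7 = 8.87480 / 7 = 1.26783
Sum of squared deviations: (−0.04873)² + (−0.48903)² + (+0.02497)² + (+0.73147)² + (+0.01097)² + (−0.23523)² + (+0.00557)² = 0.83268
Variance = 0.83268 / 6 = 0.13878
SE* = √0.13878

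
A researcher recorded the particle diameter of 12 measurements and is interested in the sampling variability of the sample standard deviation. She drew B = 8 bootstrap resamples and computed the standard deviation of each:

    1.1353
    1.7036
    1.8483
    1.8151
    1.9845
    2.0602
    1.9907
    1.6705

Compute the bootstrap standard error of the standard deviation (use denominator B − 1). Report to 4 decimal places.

SE* = 0.2937

Bootstrap SE is the standard deviation of the 8 replicate standard deviations.
Mean of replicates: (1.1353 + 1.7036 + 1.8483 + 1.8151 + 1.9845 + 2.0602 + 1.9907 + 1.6705) / 8 = 14.20820 / 8 = 1.77602
Sum of squared deviations: (−0.64072)² + (−0.07242)² + (+0.07228)² + (+0.03907)² + (+0.20847)² + (+0.28418)² + (+0.21467)² + (−0.10552)² = 0.60396
Variance = 0.60396 / 7 = 0.08628
SE* = √0.08628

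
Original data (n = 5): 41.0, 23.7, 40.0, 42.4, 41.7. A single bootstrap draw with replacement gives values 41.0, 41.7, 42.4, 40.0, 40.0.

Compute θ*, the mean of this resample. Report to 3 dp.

Mean = (41.0 + 41.7 + 42.4 + 40.0 + 40.0) / 5 = 205.10 / 5 = 41.020

θ* = 41.020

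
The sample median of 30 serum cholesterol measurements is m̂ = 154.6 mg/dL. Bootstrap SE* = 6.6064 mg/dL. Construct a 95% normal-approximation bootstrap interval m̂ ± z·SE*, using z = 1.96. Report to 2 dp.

Margin = 1.96 × 6.6064 = 12.949
Interval: 154.6 ± 12.949

(141.65, 167.55)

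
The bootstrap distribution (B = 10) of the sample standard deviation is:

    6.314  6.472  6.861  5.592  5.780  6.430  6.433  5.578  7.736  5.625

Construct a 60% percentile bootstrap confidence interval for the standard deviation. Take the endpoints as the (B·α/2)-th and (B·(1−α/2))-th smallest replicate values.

Sorted replicates: 5.578, 5.592, 5.625, 5.780, 6.314, 6.430, 6.433, 6.472, 6.861, 7.736
α = 0.40; lower rank = 10 × 0.200 = 2; upper rank = 10 × 0.800 = 8.
The 2nd smallest replicate is 5.592; the 8th is 6.472.

(5.592, 6.472)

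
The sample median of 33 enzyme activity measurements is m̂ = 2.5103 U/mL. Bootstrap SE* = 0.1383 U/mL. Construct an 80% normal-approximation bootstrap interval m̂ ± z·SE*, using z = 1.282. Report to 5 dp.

Margin = 1.282 × 0.1383 = 0.177301
Interval: 2.5103 ± 0.177301

(2.33300, 2.68760)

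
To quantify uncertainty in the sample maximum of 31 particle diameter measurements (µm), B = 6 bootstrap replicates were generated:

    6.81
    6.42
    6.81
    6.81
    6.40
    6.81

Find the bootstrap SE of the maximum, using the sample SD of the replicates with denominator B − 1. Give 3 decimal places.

SE* = 0.207

Bootstrap SE is the standard deviation of the 6 replicate maximums.
Mean of replicates: (6.81 + 6.42 + 6.81 + 6.81 + 6.40 + 6.81) / 6 = 40.0600 / 6 = 6.6767
Sum of squared deviations: (+0.1333)² + (−0.2567)² + (+0.1333)² + (+0.1333)² + (−0.2767)² + (+0.1333)² = 0.2135
Variance = 0.2135 / 5 = 0.0427
SE* = √0.0427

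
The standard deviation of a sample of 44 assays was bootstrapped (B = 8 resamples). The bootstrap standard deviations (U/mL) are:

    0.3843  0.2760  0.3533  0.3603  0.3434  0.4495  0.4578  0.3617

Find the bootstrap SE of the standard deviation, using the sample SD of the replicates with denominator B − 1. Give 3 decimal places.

SE* = 0.059

Bootstrap SE is the standard deviation of the 8 replicate standard deviations.
Mean of replicates: (0.3843 + 0.2760 + 0.3533 + 0.3603 + 0.3434 + 0.4495 + 0.4578 + 0.3617) / 8 = 2.98630 / 8 = 0.37329
Sum of squared deviations: (+0.01101)² + (−0.09729)² + (−0.01999)² + (−0.01299)² + (−0.02989)² + (+0.07621)² + (+0.08451)² + (−0.01159)² = 0.02413
Variance = 0.02413 / 7 = 0.00345
SE* = √0.00345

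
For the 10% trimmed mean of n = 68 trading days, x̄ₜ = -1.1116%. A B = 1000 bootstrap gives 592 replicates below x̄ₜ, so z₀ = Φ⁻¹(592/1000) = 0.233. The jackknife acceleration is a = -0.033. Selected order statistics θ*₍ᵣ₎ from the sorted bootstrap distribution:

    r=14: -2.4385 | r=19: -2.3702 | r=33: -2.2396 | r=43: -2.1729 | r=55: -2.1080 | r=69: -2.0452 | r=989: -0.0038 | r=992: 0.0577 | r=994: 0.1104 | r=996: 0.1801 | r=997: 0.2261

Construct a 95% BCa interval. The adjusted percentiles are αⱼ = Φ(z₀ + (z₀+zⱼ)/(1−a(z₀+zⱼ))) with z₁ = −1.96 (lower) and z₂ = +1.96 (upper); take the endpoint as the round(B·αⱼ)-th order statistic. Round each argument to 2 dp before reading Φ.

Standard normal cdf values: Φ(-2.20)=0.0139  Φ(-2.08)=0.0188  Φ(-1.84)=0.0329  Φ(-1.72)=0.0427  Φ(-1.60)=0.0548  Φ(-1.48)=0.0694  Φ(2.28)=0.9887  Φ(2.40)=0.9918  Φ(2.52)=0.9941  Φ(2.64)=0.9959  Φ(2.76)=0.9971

Lower: z₀ + z₁ = 0.233 + (-1.960) = -1.727; 1 − a(z₀+z₁) = 1 − (-0.033)(-1.727) = 0.9430; argument = 0.233 + (-1.727)/0.9430 = -1.5984 → -1.60.
α₁ = Φ(-1.60) = 0.0548; rank = round(1000 × 0.0548) = 55; θ*₍55₎ = -2.1080.
Upper: z₀ + z₂ = 2.193; 1 − a(z₀+z₂) = 1.0724; argument = 2.2780 → 2.28; α₂ = 0.9887; rank = 989; θ*₍989₎ = -0.0038.

(-2.1080, -0.0038)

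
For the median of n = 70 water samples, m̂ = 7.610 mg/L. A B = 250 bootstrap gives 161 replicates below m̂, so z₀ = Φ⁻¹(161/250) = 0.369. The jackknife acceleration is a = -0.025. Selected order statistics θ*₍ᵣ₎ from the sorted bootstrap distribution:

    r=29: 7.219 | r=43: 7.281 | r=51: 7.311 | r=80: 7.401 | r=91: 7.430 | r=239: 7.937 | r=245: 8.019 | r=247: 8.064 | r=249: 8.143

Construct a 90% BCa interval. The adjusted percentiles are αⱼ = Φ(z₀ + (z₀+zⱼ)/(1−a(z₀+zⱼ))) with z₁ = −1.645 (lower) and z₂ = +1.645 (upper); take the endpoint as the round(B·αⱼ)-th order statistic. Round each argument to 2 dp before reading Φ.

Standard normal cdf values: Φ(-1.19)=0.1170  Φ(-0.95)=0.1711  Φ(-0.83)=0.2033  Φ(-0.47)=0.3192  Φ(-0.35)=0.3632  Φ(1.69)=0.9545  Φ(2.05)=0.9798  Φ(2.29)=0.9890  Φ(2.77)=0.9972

Lower: z₀ + z₁ = 0.369 + (-1.645) = -1.276; 1 − a(z₀+z₁) = 1 − (-0.025)(-1.276) = 0.9681; argument = 0.369 + (-1.276)/0.9681 = -0.9490 → -0.95.
α₁ = Φ(-0.95) = 0.1711; rank = round(250 × 0.1711) = 43; θ*₍43₎ = 7.281.
Upper: z₀ + z₂ = 2.014; 1 − a(z₀+z₂) = 1.0503; argument = 2.2865 → 2.29; α₂ = 0.9890; rank = 247; θ*₍247₎ = 8.064.

(7.281, 8.064)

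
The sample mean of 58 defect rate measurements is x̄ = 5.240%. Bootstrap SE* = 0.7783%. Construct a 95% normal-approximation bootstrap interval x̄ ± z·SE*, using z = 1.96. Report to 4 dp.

(3.7145, 6.7655)

Margin = 1.96 × 0.7783 = 1.52547
Interval: 5.240 ± 1.52547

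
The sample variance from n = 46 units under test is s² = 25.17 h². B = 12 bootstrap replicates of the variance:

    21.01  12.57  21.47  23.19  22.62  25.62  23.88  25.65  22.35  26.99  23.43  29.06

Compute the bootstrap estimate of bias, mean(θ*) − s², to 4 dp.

bias = −2.0167

mean(θ*) = (21.01 + 12.57 + 21.47 + 23.19 + 22.62 + 25.62 + 23.88 + 25.65 + 22.35 + 26.99 + 23.43 + 29.06) / 12 = 23.15333
bias = 23.15333 − 25.17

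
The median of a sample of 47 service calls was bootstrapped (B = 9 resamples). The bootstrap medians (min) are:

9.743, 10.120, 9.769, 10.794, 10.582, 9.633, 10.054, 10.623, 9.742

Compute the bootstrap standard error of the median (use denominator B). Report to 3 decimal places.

SE* = 0.418

Bootstrap SE is the standard deviation of the 9 replicate medians.
Mean of replicates: (9.743 + 10.120 + 9.769 + 10.794 + 10.582 + 9.633 + 10.054 + 10.623 + 9.742) / 9 = 91.0600 / 9 = 10.1178
Sum of squared deviations: (−0.3748)² + (+0.0022)² + (−0.3488)² + (+0.6762)² + (+0.4642)² + (−0.4848)² + (−0.0638)² + (+0.5052)² + (−0.3758)² = 1.5704
Variance = 1.5704 / 9 = 0.1745
SE* = √0.1745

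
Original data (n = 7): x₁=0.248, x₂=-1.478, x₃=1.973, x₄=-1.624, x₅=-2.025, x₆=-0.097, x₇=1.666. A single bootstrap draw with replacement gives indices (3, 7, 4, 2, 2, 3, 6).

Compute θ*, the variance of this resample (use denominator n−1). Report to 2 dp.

Resample values: 1.973, 1.666, -1.624, -1.478, -1.478, 1.973, -0.097.
Mean = 0.1336; sum of squared deviations = 17.4519
s² = 17.4519 / 6 = 2.9086

θ* = 2.91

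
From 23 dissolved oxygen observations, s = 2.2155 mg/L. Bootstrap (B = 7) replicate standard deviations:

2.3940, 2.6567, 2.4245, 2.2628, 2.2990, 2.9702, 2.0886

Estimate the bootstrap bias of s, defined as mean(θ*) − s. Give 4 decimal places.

bias = +0.2268

mean(θ*) = (2.3940 + 2.6567 + 2.4245 + 2.2628 + 2.2990 + 2.9702 + 2.0886) / 7 = 2.44226
bias = 2.44226 − 2.2155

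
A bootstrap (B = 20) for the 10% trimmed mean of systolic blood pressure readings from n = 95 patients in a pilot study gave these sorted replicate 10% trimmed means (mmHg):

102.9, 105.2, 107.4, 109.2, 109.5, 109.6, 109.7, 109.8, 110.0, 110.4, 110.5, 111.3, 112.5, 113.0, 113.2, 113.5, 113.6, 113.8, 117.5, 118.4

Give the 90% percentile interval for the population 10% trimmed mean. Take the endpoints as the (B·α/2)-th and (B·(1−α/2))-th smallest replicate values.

α = 0.10; lower rank = 20 × 0.050 = 1; upper rank = 20 × 0.950 = 19.
The 1st smallest replicate is 102.9; the 19th is 117.5.

(102.9, 117.5)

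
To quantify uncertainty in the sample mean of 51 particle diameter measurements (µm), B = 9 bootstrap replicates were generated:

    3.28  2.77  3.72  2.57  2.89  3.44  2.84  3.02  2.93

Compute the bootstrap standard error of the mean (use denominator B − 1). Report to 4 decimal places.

Bootstrap SE is the standard deviation of the 9 replicate means.
Mean of replicates: (3.28 + 2.77 + 3.72 + 2.57 + 2.89 + 3.44 + 2.84 + 3.02 + 2.93) / 9 = 27.46000 / 9 = 3.05111
Sum of squared deviations: (+0.22889)² + (−0.28111)² + (+0.66889)² + (−0.48111)² + (−0.16111)² + (+0.38889)² + (−0.21111)² + (−0.03111)² + (−0.12111)² = 1.04769
Variance = 1.04769 / 8 = 0.13096
SE* = √0.13096

SE* = 0.3619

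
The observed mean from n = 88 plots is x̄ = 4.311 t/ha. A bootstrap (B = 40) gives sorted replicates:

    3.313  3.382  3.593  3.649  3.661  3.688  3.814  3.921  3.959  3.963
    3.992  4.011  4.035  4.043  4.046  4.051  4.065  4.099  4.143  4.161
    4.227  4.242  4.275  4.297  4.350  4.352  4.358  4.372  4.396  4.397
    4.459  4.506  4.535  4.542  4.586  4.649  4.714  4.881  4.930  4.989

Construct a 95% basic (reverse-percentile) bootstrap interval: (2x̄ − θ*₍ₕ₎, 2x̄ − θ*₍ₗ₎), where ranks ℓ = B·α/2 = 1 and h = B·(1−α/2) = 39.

Percentile endpoints at ranks 1 and 39: θ*₍1₎ = 3.313, θ*₍39₎ = 4.930.
Basic interval reflects these around x̄:
  lower = 2 × 4.311 − 4.930 = 3.692
  upper = 2 × 4.311 − 3.313 = 5.309

(3.692, 5.309)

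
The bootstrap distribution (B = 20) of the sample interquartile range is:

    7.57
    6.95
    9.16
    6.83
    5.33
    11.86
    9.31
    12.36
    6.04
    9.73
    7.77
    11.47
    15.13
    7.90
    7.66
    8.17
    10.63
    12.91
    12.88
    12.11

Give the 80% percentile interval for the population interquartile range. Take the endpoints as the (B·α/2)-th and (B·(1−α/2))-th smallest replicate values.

(6.04, 12.88)

Sorted replicates: 5.33, 6.04, 6.83, 6.95, 7.57, 7.66, 7.77, 7.90, 8.17, 9.16, 9.31, 9.73, 10.63, 11.47, 11.86, 12.11, 12.36, 12.88, 12.91, 15.13
α = 0.20; lower rank = 20 × 0.100 = 2; upper rank = 20 × 0.900 = 18.
The 2nd smallest replicate is 6.04; the 18th is 12.88.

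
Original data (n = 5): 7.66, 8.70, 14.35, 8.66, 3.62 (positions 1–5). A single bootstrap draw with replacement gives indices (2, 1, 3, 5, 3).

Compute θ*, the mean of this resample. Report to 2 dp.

θ* = 9.74

Resample values: 8.70, 7.66, 14.35, 3.62, 14.35.
Mean = (8.70 + 7.66 + 14.35 + 3.62 + 14.35) / 5 = 48.680 / 5 = 9.74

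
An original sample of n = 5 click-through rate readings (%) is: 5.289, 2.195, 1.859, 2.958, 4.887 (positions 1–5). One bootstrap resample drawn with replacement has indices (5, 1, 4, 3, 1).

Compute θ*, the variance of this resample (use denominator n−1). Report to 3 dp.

θ* = 2.441

Resample values: 4.887, 5.289, 2.958, 1.859, 5.289.
Mean = 4.0564; sum of squared deviations = 9.7636
s² = 9.7636 / 4 = 2.4409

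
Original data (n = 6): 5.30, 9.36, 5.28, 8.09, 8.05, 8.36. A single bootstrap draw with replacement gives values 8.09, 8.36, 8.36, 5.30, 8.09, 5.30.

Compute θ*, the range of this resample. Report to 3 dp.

Range = 8.36 − 5.30 = 3.060

θ* = 3.060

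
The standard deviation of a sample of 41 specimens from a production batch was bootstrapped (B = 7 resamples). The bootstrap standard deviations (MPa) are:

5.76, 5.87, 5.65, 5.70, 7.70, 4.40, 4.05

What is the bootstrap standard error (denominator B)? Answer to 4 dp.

Bootstrap SE is the standard deviation of the 7 replicate standard deviations.
Mean of replicates: (5.76 + 5.87 + 5.65 + 5.70 + 7.70 + 4.40 + 4.05) / 7 = 39.13000 / 7 = 5.59000
Sum of squared deviations: (+0.17000)² + (+0.28000)² + (+0.06000)² + (+0.11000)² + (+2.11000)² + (−1.19000)² + (−1.54000)² = 8.36280
Variance = 8.36280 / 7 = 1.19469
SE* = √1.19469

SE* = 1.0930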